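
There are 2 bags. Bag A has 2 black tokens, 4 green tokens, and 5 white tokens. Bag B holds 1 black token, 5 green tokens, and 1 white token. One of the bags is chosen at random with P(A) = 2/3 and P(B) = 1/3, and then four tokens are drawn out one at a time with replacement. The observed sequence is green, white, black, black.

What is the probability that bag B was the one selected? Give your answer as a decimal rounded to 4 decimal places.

0.1601

Compute the likelihood of the observed sequence for each case: P(data | bag A) = (4/11)(5/11)(2/11)(2/11) = 0.0054641; P(data | bag B) = (5/7)(1/7)(1/7)(1/7) = 0.0020825.
Multiplying each by its prior: 2/3 · 0.0054641 = 0.0036427, 1/3 · 0.0020825 = 0.00069416; these sum to 0.0043369.
So P(bag B | data) = (0.00069416) / (0.0043369) = 0.16006.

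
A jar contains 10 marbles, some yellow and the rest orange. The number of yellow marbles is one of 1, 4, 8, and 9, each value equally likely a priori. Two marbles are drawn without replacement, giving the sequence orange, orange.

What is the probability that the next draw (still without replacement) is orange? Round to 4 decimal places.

0.7500

For each hypothesis, P(data | H) works out to: P(data | r = 1) = (9/10)(8/9) = 4/5; P(data | r = 4) = (6/10)(5/9) = 1/3; P(data | r = 8) = (2/10)(1/9) = 1/45; P(data | r = 9) = (1/10)(0/9) = 0.
The prior-weighted likelihoods are 1/4 · 4/5 = 1/5, 1/4 · 1/3 = 1/12, 1/4 · 1/45 = 1/180, 1/4 · 0 = 0; with total 13/45.
The posterior is then P(r = 1 | data) = 9/13, P(r = 4 | data) = 15/52, P(r = 8 | data) = 1/52, P(r = 9 | data) = 0.
Averaging over the posterior, P(orange next | data) = (7/8)(9/13) + (1/2)(15/52) + (0)(1/52) = 3/4.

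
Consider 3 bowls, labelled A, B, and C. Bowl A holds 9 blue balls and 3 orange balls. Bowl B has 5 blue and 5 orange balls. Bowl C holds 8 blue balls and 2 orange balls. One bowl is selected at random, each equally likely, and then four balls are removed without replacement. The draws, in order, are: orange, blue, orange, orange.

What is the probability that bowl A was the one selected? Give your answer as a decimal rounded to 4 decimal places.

The likelihood of the observed sequence under each hypothesis: P(data | bowl A) = (3/12)(9/11)(2/10)(1/9) = 0.0045455; P(data | bowl B) = (5/10)(5/9)(4/8)(3/7) = 0.059524; P(data | bowl C) = (2/10)(8/9)(1/8)(0/7) = 0.
Multiplying each by its prior: 1/3 · 0.0045455 = 0.0015152, 1/3 · 0.059524 = 0.019841, 1/3 · 0 = 0; with total 0.021356.
Hence P(bowl A | data) = (0.0015152) / (0.021356) = 0.070946.

0.0709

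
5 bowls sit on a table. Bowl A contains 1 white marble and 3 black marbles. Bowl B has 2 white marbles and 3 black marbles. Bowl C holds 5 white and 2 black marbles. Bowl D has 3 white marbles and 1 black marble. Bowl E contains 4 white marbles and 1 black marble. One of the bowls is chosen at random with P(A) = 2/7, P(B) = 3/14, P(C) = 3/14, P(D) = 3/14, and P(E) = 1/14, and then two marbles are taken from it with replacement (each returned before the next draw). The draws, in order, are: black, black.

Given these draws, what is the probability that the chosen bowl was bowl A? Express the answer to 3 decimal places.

For each hypothesis, P(data | H) works out to: P(data | bowl A) = (3/4)(3/4) = 0.5625; P(data | bowl B) = (3/5)(3/5) = 0.36; P(data | bowl C) = (2/7)(2/7) = 0.081633; P(data | bowl D) = (1/4)(1/4) = 0.0625; P(data | bowl E) = (1/5)(1/5) = 0.04.
Multiplying each by its prior: 2/7 · 0.5625 = 0.16071, 3/14 · 0.36 = 0.077143, 3/14 · 0.081633 = 0.017493, 3/14 · 0.0625 = 0.013393, 1/14 · 0.04 = 0.0028571; summing to 0.2716.
Therefore the posterior P(bowl A | data) = (0.16071) / (0.2716) = 0.59173.

0.592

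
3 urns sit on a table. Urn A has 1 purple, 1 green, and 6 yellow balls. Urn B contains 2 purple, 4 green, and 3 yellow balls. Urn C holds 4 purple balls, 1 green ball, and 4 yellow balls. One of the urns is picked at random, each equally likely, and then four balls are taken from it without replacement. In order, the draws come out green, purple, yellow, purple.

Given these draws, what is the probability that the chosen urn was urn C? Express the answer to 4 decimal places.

0.6667

For each hypothesis, P(data | H) works out to: P(data | urn A) = (1/8)(1/7)(6/6)(0/5) = 0; P(data | urn B) = (4/9)(2/8)(3/7)(1/6) = 1/126; P(data | urn C) = (1/9)(4/8)(4/7)(3/6) = 1/63.
Multiplying each by its prior: 1/3 · 0 = 0, 1/3 · 1/126 = 1/378, 1/3 · 1/63 = 1/189; with total 1/126.
Hence P(urn C | data) = (1/189) / (1/126) = 2/3.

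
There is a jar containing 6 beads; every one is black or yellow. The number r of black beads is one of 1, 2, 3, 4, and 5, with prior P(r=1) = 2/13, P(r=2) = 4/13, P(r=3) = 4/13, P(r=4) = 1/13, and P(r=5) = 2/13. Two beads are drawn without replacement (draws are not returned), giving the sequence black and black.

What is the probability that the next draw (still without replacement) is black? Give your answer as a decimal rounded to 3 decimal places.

Compute the likelihood of the observed sequence for each case: P(data | r = 1) = (1/6)(0/5) = 0; P(data | r = 2) = (2/6)(1/5) = 1/15; P(data | r = 3) = (3/6)(2/5) = 1/5; P(data | r = 4) = (4/6)(3/5) = 2/5; P(data | r = 5) = (5/6)(4/5) = 2/3.
The prior-weighted likelihoods are 2/13 · 0 = 0, 4/13 · 1/15 = 4/195, 4/13 · 1/5 = 4/65, 1/13 · 2/5 = 2/65, 2/13 · 2/3 = 4/39; these sum to 14/65.
Normalising, the posterior is P(r = 1 | data) = 0, P(r = 2 | data) = 2/21, P(r = 3 | data) = 2/7, P(r = 4 | data) = 1/7, P(r = 5 | data) = 10/21.
The predictive probability is P(black next | data) = (0)(2/21) + (1/4)(2/7) + (1/2)(1/7) + (3/4)(10/21) = 1/2.

0.500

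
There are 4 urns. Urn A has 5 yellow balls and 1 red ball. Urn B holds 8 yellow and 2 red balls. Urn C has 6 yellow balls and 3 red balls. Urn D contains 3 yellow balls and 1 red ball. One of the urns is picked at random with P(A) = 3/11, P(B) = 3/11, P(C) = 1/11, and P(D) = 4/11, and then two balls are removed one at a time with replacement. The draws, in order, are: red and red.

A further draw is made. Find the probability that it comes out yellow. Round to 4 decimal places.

0.7565

Compute the likelihood of the observed sequence for each case: P(data | urn A) = (1/6)(1/6) = 0.027778; P(data | urn B) = (2/10)(2/10) = 0.04; P(data | urn C) = (3/9)(3/9) = 0.11111; P(data | urn D) = (1/4)(1/4) = 0.0625.
The prior-weighted likelihoods are 3/11 · 0.027778 = 0.0075758, 3/11 · 0.04 = 0.010909, 1/11 · 0.11111 = 0.010101, 4/11 · 0.0625 = 0.022727; with total 0.051313.
Normalising, the posterior is P(urn A | data) = 0.14764, P(urn B | data) = 0.2126, P(urn C | data) = 0.19685, P(urn D | data) = 0.44291.
Averaging over the posterior, P(yellow next | data) = (5/6)(0.14764) + (4/5)(0.2126) + (2/3)(0.19685) + (3/4)(0.44291) = 0.75653.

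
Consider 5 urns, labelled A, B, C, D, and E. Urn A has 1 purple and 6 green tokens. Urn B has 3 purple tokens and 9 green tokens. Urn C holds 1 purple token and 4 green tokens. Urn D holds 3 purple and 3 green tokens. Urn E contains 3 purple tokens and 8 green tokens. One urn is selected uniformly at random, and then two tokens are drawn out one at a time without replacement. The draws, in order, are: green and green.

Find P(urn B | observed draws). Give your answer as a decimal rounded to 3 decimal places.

The likelihood of the observed sequence under each hypothesis: P(data | urn A) = (6/7)(5/6) = 0.71429; P(data | urn B) = (9/12)(8/11) = 0.54545; P(data | urn C) = (4/5)(3/4) = 0.6; P(data | urn D) = (3/6)(2/5) = 0.2; P(data | urn E) = (8/11)(7/10) = 0.50909.
Multiplying each by its prior: 1/5 · 0.71429 = 0.14286, 1/5 · 0.54545 = 0.10909, 1/5 · 0.6 = 0.12, 1/5 · 0.2 = 0.04, 1/5 · 0.50909 = 0.10182; summing to 0.51377.
Therefore the posterior P(urn B | data) = (0.10909) / (0.51377) = 0.21234.

0.212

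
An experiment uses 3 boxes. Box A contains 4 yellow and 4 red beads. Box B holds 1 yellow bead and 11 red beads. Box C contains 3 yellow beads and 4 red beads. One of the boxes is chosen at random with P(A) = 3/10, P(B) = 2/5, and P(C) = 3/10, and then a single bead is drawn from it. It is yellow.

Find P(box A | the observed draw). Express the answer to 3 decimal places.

The likelihood of this draw under each hypothesis: P(data | box A) = (4/8) = 1/2; P(data | box B) = (1/12) = 1/12; P(data | box C) = (3/7) = 3/7.
Multiplying each by its prior: 3/10 · 1/2 = 3/20, 2/5 · 1/12 = 1/30, 3/10 · 3/7 = 9/70; summing to 131/420.
By Bayes' rule, P(box A | data) = (3/20) / (131/420) = 63/131.

0.481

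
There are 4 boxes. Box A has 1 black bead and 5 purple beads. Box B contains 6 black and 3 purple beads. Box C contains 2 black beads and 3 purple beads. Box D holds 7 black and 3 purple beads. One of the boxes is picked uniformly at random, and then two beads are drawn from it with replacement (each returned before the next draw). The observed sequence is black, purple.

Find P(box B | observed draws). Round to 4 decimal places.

0.2740

The likelihood of the observed sequence under each hypothesis: P(data | box A) = (1/6)(5/6) = 5/36; P(data | box B) = (6/9)(3/9) = 2/9; P(data | box C) = (2/5)(3/5) = 6/25; P(data | box D) = (7/10)(3/10) = 21/100.
Multiplying each by its prior: 1/4 · 5/36 = 5/144, 1/4 · 2/9 = 1/18, 1/4 · 6/25 = 3/50, 1/4 · 21/100 = 21/400; with total 73/360.
So P(box B | data) = (1/18) / (73/360) = 20/73.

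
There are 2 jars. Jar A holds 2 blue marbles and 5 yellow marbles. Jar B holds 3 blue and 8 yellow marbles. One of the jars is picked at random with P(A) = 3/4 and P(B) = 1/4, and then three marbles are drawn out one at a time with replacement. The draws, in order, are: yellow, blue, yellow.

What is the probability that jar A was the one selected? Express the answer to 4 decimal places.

0.7520

For each hypothesis, P(data | H) works out to: P(data | jar A) = (5/7)(2/7)(5/7) = 0.14577; P(data | jar B) = (8/11)(3/11)(8/11) = 0.14425.
Multiplying each by its prior: 3/4 · 0.14577 = 0.10933, 1/4 · 0.14425 = 0.036063; summing to 0.14539.
Hence P(jar A | data) = (0.10933) / (0.14539) = 0.75196.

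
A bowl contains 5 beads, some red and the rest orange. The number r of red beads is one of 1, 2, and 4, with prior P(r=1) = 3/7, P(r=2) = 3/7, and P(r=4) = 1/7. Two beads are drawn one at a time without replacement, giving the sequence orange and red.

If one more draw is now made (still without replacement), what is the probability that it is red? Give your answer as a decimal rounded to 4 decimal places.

Under each hypothesis, the probability of the observed sequence is: P(data | r = 1) = (4/5)(1/4) = 1/5; P(data | r = 2) = (3/5)(2/4) = 3/10; P(data | r = 4) = (1/5)(4/4) = 1/5.
Weighting by the prior gives 3/7 · 1/5 = 3/35, 3/7 · 3/10 = 9/70, 1/7 · 1/5 = 1/35; with total 17/70.
Dividing through by the total gives posterior P(r = 1 | data) = 6/17, P(r = 2 | data) = 9/17, P(r = 4 | data) = 2/17.
Averaging over the posterior, P(red next | data) = (0)(6/17) + (1/3)(9/17) + (1)(2/17) = 5/17.

0.2941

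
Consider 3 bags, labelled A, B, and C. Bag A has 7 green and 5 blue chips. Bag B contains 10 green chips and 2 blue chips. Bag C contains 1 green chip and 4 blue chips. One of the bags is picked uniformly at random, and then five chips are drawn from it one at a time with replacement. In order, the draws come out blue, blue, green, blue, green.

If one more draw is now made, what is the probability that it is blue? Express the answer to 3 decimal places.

For each hypothesis, P(data | H) works out to: P(data | bag A) = (5/12)(5/12)(7/12)(5/12)(7/12) = 0.024615; P(data | bag B) = (2/12)(2/12)(10/12)(2/12)(10/12) = 0.003215; P(data | bag C) = (4/5)(4/5)(1/5)(4/5)(1/5) = 0.02048.
The prior-weighted likelihoods are 1/3 · 0.024615 = 0.008205, 1/3 · 0.003215 = 0.0010717, 1/3 · 0.02048 = 0.0068267; summing to 0.016103.
Dividing through by the total gives posterior P(bag A | data) = 0.50952, P(bag B | data) = 0.06655, P(bag C | data) = 0.42393.
Averaging over the posterior, P(blue next | data) = (5/12)(0.50952) + (1/6)(0.06655) + (4/5)(0.42393) = 0.56254.

0.563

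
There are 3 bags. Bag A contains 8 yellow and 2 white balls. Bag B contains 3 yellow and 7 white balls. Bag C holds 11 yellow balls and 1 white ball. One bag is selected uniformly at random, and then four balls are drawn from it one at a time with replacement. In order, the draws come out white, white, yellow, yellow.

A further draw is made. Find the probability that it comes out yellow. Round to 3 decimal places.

The likelihood of the observed sequence under each hypothesis: P(data | bag A) = (2/10)(2/10)(8/10)(8/10) = 0.0256; P(data | bag B) = (7/10)(7/10)(3/10)(3/10) = 0.0441; P(data | bag C) = (1/12)(1/12)(11/12)(11/12) = 0.0058353.
Multiplying each by its prior: 1/3 · 0.0256 = 0.0085333, 1/3 · 0.0441 = 0.0147, 1/3 · 0.0058353 = 0.0019451; these sum to 0.025178.
Dividing through by the total gives posterior P(bag A | data) = 0.33891, P(bag B | data) = 0.58383, P(bag C | data) = 0.077252.
So P(yellow next | data) = Σ P(yellow next | H) P(H | data) = (4/5)(0.33891) + (3/10)(0.58383) + (11/12)(0.077252) = 0.5171.

0.517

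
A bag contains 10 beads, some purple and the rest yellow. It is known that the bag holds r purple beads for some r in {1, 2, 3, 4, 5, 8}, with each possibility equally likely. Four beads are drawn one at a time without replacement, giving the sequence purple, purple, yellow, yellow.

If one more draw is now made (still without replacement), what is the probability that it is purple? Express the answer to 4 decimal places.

Under each hypothesis, the probability of the observed sequence is: P(data | r = 1) = (1/10)(0/9) = 0; P(data | r = 2) = (2/10)(1/9)(8/8)(7/7) = 0.022222; P(data | r = 3) = (3/10)(2/9)(7/8)(6/7) = 0.05; P(data | r = 4) = (4/10)(3/9)(6/8)(5/7) = 0.071429; P(data | r = 5) = (5/10)(4/9)(5/8)(4/7) = 0.079365; P(data | r = 8) = (8/10)(7/9)(2/8)(1/7) = 0.022222.
Weighting by the prior gives 1/6 · 0 = 0, 1/6 · 0.022222 = 0.0037037, 1/6 · 0.05 = 0.0083333, 1/6 · 0.071429 = 0.011905, 1/6 · 0.079365 = 0.013228, 1/6 · 0.022222 = 0.0037037; summing to 0.040873.
Dividing through by the total gives posterior P(r = 1 | data) = 0, P(r = 2 | data) = 0.090615, P(r = 3 | data) = 0.20388, P(r = 4 | data) = 0.29126, P(r = 5 | data) = 0.32362, P(r = 8 | data) = 0.090615.
Averaging over the posterior, P(purple next | data) = (0)(0.090615) + (1/6)(0.20388) + (1/3)(0.29126) + (1/2)(0.32362) + (1)(0.090615) = 0.3835.

0.3835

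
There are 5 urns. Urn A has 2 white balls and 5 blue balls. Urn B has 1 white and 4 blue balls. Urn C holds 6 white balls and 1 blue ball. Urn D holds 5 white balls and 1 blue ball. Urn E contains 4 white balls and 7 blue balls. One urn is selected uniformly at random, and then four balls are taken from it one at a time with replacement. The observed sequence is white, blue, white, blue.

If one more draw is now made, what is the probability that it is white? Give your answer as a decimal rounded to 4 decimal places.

For each hypothesis, P(data | H) works out to: P(data | urn A) = (2/7)(5/7)(2/7)(5/7) = 0.041649; P(data | urn B) = (1/5)(4/5)(1/5)(4/5) = 0.0256; P(data | urn C) = (6/7)(1/7)(6/7)(1/7) = 0.014994; P(data | urn D) = (5/6)(1/6)(5/6)(1/6) = 0.01929; P(data | urn E) = (4/11)(7/11)(4/11)(7/11) = 0.053548.
Weighting by the prior gives 1/5 · 0.041649 = 0.0083299, 1/5 · 0.0256 = 0.00512, 1/5 · 0.014994 = 0.0029988, 1/5 · 0.01929 = 0.003858, 1/5 · 0.053548 = 0.01071; with total 0.031016.
The posterior is then P(urn A | data) = 0.26856, P(urn B | data) = 0.16507, P(urn C | data) = 0.096683, P(urn D | data) = 0.12439, P(urn E | data) = 0.34529.
Averaging over the posterior, P(white next | data) = (2/7)(0.26856) + (1/5)(0.16507) + (6/7)(0.096683) + (5/6)(0.12439) + (4/11)(0.34529) = 0.42184.

0.4218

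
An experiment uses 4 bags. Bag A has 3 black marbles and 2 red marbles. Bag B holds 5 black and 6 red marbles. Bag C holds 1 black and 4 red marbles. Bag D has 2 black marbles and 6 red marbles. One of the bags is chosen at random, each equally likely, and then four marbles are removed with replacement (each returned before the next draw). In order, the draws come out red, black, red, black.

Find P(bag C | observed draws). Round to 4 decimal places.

0.1424

For each hypothesis, P(data | H) works out to: P(data | bag A) = (2/5)(3/5)(2/5)(3/5) = 0.0576; P(data | bag B) = (6/11)(5/11)(6/11)(5/11) = 0.061471; P(data | bag C) = (4/5)(1/5)(4/5)(1/5) = 0.0256; P(data | bag D) = (6/8)(2/8)(6/8)(2/8) = 0.035156.
The prior-weighted likelihoods are 1/4 · 0.0576 = 0.0144, 1/4 · 0.061471 = 0.015368, 1/4 · 0.0256 = 0.0064, 1/4 · 0.035156 = 0.0087891; summing to 0.044957.
Therefore the posterior P(bag C | data) = (0.0064) / (0.044957) = 0.14236.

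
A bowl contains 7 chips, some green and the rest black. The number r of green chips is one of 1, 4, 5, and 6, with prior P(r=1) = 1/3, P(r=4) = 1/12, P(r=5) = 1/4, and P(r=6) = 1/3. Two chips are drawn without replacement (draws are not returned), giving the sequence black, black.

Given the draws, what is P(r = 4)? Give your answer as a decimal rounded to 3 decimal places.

0.045

For each hypothesis, P(data | H) works out to: P(data | r = 1) = (6/7)(5/6) = 5/7; P(data | r = 4) = (3/7)(2/6) = 1/7; P(data | r = 5) = (2/7)(1/6) = 1/21; P(data | r = 6) = (1/7)(0/6) = 0.
Multiplying each by its prior: 1/3 · 5/7 = 5/21, 1/12 · 1/7 = 1/84, 1/4 · 1/21 = 1/84, 1/3 · 0 = 0; these sum to 11/42.
So P(r = 4 | data) = (1/84) / (11/42) = 1/22.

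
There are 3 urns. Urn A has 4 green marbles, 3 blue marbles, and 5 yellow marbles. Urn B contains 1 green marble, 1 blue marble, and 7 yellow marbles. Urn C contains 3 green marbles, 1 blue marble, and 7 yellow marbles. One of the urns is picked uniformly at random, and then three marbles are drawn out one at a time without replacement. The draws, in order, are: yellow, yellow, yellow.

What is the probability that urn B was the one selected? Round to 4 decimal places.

The likelihood of the observed sequence under each hypothesis: P(data | urn A) = (5/12)(4/11)(3/10) = 1/22; P(data | urn B) = (7/9)(6/8)(5/7) = 5/12; P(data | urn C) = (7/11)(6/10)(5/9) = 7/33.
Weighting by the prior gives 1/3 · 1/22 = 1/66, 1/3 · 5/12 = 5/36, 1/3 · 7/33 = 7/99; these sum to 89/396.
Hence P(urn B | data) = (5/36) / (89/396) = 55/89.

0.6180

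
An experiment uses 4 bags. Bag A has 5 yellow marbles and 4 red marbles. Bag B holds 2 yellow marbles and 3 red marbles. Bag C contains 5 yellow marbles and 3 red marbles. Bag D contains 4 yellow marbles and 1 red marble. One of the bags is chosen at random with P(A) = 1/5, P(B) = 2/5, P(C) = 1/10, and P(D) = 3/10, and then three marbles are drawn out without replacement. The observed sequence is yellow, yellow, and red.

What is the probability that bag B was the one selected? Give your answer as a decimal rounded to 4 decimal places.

0.2674

For each hypothesis, P(data | H) works out to: P(data | bag A) = (5/9)(4/8)(4/7) = 0.15873; P(data | bag B) = (2/5)(1/4)(3/3) = 0.1; P(data | bag C) = (5/8)(4/7)(3/6) = 0.17857; P(data | bag D) = (4/5)(3/4)(1/3) = 0.2.
The prior-weighted likelihoods are 1/5 · 0.15873 = 0.031746, 2/5 · 0.1 = 0.04, 1/10 · 0.17857 = 0.017857, 3/10 · 0.2 = 0.06; with total 0.1496.
By Bayes' rule, P(bag B | data) = (0.04) / (0.1496) = 0.26737.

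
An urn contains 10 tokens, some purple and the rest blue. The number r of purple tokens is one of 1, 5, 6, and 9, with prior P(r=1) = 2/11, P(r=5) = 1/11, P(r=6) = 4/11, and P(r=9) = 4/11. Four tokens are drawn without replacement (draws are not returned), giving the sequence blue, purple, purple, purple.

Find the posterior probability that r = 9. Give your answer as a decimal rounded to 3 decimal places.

Compute the likelihood of the observed sequence for each case: P(data | r = 1) = (9/10)(1/9)(0/8) = 0; P(data | r = 5) = (5/10)(5/9)(4/8)(3/7) = 0.059524; P(data | r = 6) = (4/10)(6/9)(5/8)(4/7) = 0.095238; P(data | r = 9) = (1/10)(9/9)(8/8)(7/7) = 0.1.
The prior-weighted likelihoods are 2/11 · 0 = 0, 1/11 · 0.059524 = 0.0054113, 4/11 · 0.095238 = 0.034632, 4/11 · 0.1 = 0.036364; summing to 0.076407.
Therefore the posterior P(r = 9 | data) = (0.036364) / (0.076407) = 0.47592.

0.476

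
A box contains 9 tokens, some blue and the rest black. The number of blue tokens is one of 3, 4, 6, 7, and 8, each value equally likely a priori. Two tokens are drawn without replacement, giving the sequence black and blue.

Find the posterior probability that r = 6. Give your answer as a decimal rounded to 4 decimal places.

Under each hypothesis, the probability of the observed sequence is: P(data | r = 3) = (6/9)(3/8) = 1/4; P(data | r = 4) = (5/9)(4/8) = 5/18; P(data | r = 6) = (3/9)(6/8) = 1/4; P(data | r = 7) = (2/9)(7/8) = 7/36; P(data | r = 8) = (1/9)(8/8) = 1/9.
The prior-weighted likelihoods are 1/5 · 1/4 = 1/20, 1/5 · 5/18 = 1/18, 1/5 · 1/4 = 1/20, 1/5 · 7/36 = 7/180, 1/5 · 1/9 = 1/45; these sum to 13/60.
Therefore the posterior P(r = 6 | data) = (1/20) / (13/60) = 3/13.

0.2308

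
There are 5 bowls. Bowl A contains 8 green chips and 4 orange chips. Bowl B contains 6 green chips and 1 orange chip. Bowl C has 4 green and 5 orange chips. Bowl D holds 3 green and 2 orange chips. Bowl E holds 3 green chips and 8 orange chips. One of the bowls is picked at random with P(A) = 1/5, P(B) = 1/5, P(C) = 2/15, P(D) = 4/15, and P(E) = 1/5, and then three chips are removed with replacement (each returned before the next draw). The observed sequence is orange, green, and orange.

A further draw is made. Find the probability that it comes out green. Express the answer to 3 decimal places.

0.486

Compute the likelihood of the observed sequence for each case: P(data | bowl A) = (4/12)(8/12)(4/12) = 0.074074; P(data | bowl B) = (1/7)(6/7)(1/7) = 0.017493; P(data | bowl C) = (5/9)(4/9)(5/9) = 0.13717; P(data | bowl D) = (2/5)(3/5)(2/5) = 0.096; P(data | bowl E) = (8/11)(3/11)(8/11) = 0.14425.
The prior-weighted likelihoods are 1/5 · 0.074074 = 0.014815, 1/5 · 0.017493 = 0.0034985, 2/15 · 0.13717 = 0.01829, 4/15 · 0.096 = 0.0256, 1/5 · 0.14425 = 0.02885; with total 0.091054.
The posterior is then P(bowl A | data) = 0.1627, P(bowl B | data) = 0.038423, P(bowl C | data) = 0.20087, P(bowl D | data) = 0.28115, P(bowl E | data) = 0.31685.
Averaging over the posterior, P(green next | data) = (2/3)(0.1627) + (6/7)(0.038423) + (4/9)(0.20087) + (3/5)(0.28115) + (3/11)(0.31685) = 0.48578.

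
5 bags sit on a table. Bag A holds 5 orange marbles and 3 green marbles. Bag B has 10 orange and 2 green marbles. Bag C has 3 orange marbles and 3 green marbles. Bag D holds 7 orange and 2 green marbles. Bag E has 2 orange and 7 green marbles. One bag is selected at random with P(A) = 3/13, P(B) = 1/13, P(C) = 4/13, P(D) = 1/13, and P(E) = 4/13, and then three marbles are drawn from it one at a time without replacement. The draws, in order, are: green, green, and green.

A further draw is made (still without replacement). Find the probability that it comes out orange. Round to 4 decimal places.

0.4214

Compute the likelihood of the observed sequence for each case: P(data | bag A) = (3/8)(2/7)(1/6) = 0.017857; P(data | bag B) = (2/12)(1/11)(0/10) = 0; P(data | bag C) = (3/6)(2/5)(1/4) = 0.05; P(data | bag D) = (2/9)(1/8)(0/7) = 0; P(data | bag E) = (7/9)(6/8)(5/7) = 0.41667.
Multiplying each by its prior: 3/13 · 0.017857 = 0.0041209, 1/13 · 0 = 0, 4/13 · 0.05 = 0.015385, 1/13 · 0 = 0, 4/13 · 0.41667 = 0.12821; these sum to 0.14771.
The posterior is then P(bag A | data) = 0.027898, P(bag B | data) = 0, P(bag C | data) = 0.10415, P(bag D | data) = 0, P(bag E | data) = 0.86795.
Averaging over the posterior, P(orange next | data) = (1)(0.027898) + (1)(0.10415) + (1/3)(0.86795) = 0.42137.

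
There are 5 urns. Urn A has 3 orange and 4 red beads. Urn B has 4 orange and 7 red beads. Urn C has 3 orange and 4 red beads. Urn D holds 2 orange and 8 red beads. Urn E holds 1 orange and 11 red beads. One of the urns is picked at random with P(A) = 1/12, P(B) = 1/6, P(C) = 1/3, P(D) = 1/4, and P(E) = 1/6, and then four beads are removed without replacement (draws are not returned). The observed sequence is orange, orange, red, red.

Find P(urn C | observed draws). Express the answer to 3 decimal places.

0.551

Under each hypothesis, the probability of the observed sequence is: P(data | urn A) = (3/7)(2/6)(4/5)(3/4) = 0.085714; P(data | urn B) = (4/11)(3/10)(7/9)(6/8) = 0.063636; P(data | urn C) = (3/7)(2/6)(4/5)(3/4) = 0.085714; P(data | urn D) = (2/10)(1/9)(8/8)(7/7) = 0.022222; P(data | urn E) = (1/12)(0/11) = 0.
The prior-weighted likelihoods are 1/12 · 0.085714 = 0.0071429, 1/6 · 0.063636 = 0.010606, 1/3 · 0.085714 = 0.028571, 1/4 · 0.022222 = 0.0055556, 1/6 · 0 = 0; summing to 0.051876.
Therefore the posterior P(urn C | data) = (0.028571) / (0.051876) = 0.55076.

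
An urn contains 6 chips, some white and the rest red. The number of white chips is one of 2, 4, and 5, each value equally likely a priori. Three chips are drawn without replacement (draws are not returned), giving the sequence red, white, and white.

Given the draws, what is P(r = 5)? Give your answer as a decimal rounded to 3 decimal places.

0.385

Compute the likelihood of the observed sequence for each case: P(data | r = 2) = (4/6)(2/5)(1/4) = 1/15; P(data | r = 4) = (2/6)(4/5)(3/4) = 1/5; P(data | r = 5) = (1/6)(5/5)(4/4) = 1/6.
The prior-weighted likelihoods are 1/3 · 1/15 = 1/45, 1/3 · 1/5 = 1/15, 1/3 · 1/6 = 1/18; with total 13/90.
So P(r = 5 | data) = (1/18) / (13/90) = 5/13.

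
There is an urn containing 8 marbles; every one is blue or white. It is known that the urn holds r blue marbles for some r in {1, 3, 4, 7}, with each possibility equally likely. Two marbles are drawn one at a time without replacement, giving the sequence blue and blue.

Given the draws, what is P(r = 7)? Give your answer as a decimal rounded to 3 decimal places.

Under each hypothesis, the probability of the observed sequence is: P(data | r = 1) = (1/8)(0/7) = 0; P(data | r = 3) = (3/8)(2/7) = 3/28; P(data | r = 4) = (4/8)(3/7) = 3/14; P(data | r = 7) = (7/8)(6/7) = 3/4.
The prior-weighted likelihoods are 1/4 · 0 = 0, 1/4 · 3/28 = 3/112, 1/4 · 3/14 = 3/56, 1/4 · 3/4 = 3/16; summing to 15/56.
By Bayes' rule, P(r = 7 | data) = (3/16) / (15/56) = 7/10.

0.700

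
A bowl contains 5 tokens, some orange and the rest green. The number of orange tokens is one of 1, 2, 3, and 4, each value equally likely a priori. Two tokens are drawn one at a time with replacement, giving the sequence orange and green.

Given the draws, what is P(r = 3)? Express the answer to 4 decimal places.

Compute the likelihood of the observed sequence for each case: P(data | r = 1) = (1/5)(4/5) = 4/25; P(data | r = 2) = (2/5)(3/5) = 6/25; P(data | r = 3) = (3/5)(2/5) = 6/25; P(data | r = 4) = (4/5)(1/5) = 4/25.
The prior-weighted likelihoods are 1/4 · 4/25 = 1/25, 1/4 · 6/25 = 3/50, 1/4 · 6/25 = 3/50, 1/4 · 4/25 = 1/25; with total 1/5.
Therefore the posterior P(r = 3 | data) = (3/50) / (1/5) = 3/10.

0.3000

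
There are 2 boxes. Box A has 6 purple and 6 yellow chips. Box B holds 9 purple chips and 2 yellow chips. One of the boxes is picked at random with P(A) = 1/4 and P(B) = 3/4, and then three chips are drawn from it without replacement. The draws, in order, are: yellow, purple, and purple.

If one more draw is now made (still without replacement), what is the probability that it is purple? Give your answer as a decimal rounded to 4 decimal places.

The likelihood of the observed sequence under each hypothesis: P(data | box A) = (6/12)(6/11)(5/10) = 3/22; P(data | box B) = (2/11)(9/10)(8/9) = 8/55.
Weighting by the prior gives 1/4 · 3/22 = 3/88, 3/4 · 8/55 = 6/55; with total 63/440.
The posterior is then P(box A | data) = 5/21, P(box B | data) = 16/21.
So P(purple next | data) = Σ P(purple next | H) P(H | data) = (4/9)(5/21) + (7/8)(16/21) = 146/189.

0.7725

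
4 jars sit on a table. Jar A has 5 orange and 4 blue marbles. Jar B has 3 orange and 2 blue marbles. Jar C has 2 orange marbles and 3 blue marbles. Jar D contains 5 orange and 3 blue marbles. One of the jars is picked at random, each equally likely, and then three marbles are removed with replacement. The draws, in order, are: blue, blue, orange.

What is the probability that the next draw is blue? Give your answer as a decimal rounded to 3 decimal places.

0.472

For each hypothesis, P(data | H) works out to: P(data | jar A) = (4/9)(4/9)(5/9) = 0.10974; P(data | jar B) = (2/5)(2/5)(3/5) = 0.096; P(data | jar C) = (3/5)(3/5)(2/5) = 0.144; P(data | jar D) = (3/8)(3/8)(5/8) = 0.087891.
Weighting by the prior gives 1/4 · 0.10974 = 0.027435, 1/4 · 0.096 = 0.024, 1/4 · 0.144 = 0.036, 1/4 · 0.087891 = 0.021973; these sum to 0.10941.
The posterior is then P(jar A | data) = 0.25076, P(jar B | data) = 0.21936, P(jar C | data) = 0.32905, P(jar D | data) = 0.20083.
Averaging over the posterior, P(blue next | data) = (4/9)(0.25076) + (2/5)(0.21936) + (3/5)(0.32905) + (3/8)(0.20083) = 0.47193.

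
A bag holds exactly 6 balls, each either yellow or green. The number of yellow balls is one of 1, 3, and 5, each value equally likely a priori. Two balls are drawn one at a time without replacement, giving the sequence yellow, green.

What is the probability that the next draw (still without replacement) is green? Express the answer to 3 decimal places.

For each hypothesis, P(data | H) works out to: P(data | r = 1) = (1/6)(5/5) = 1/6; P(data | r = 3) = (3/6)(3/5) = 3/10; P(data | r = 5) = (5/6)(1/5) = 1/6.
Weighting by the prior gives 1/3 · 1/6 = 1/18, 1/3 · 3/10 = 1/10, 1/3 · 1/6 = 1/18; with total 19/90.
Dividing through by the total gives posterior P(r = 1 | data) = 5/19, P(r = 3 | data) = 9/19, P(r = 5 | data) = 5/19.
The predictive probability is P(green next | data) = (1)(5/19) + (1/2)(9/19) + (0)(5/19) = 1/2.

0.500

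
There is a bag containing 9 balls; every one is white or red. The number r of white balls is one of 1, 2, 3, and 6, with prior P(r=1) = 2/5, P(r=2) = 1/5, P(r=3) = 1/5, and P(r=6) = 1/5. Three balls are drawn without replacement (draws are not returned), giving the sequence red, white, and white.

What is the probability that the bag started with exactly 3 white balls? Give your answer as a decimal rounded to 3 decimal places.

For each hypothesis, P(data | H) works out to: P(data | r = 1) = (8/9)(1/8)(0/7) = 0; P(data | r = 2) = (7/9)(2/8)(1/7) = 1/36; P(data | r = 3) = (6/9)(3/8)(2/7) = 1/14; P(data | r = 6) = (3/9)(6/8)(5/7) = 5/28.
Weighting by the prior gives 2/5 · 0 = 0, 1/5 · 1/36 = 1/180, 1/5 · 1/14 = 1/70, 1/5 · 5/28 = 1/28; with total 1/18.
Hence P(r = 3 | data) = (1/70) / (1/18) = 9/35.

0.257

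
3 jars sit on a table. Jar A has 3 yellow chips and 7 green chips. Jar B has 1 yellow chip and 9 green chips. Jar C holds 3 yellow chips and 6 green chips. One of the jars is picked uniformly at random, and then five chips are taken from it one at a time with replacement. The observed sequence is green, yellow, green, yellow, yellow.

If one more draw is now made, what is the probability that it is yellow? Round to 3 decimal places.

For each hypothesis, P(data | H) works out to: P(data | jar A) = (7/10)(3/10)(7/10)(3/10)(3/10) = 0.01323; P(data | jar B) = (9/10)(1/10)(9/10)(1/10)(1/10) = 0.00081; P(data | jar C) = (6/9)(3/9)(6/9)(3/9)(3/9) = 0.016461.
Multiplying each by its prior: 1/3 · 0.01323 = 0.00441, 1/3 · 0.00081 = 0.00027, 1/3 · 0.016461 = 0.005487; summing to 0.010167.
Dividing through by the total gives posterior P(jar A | data) = 0.43376, P(jar B | data) = 0.026557, P(jar C | data) = 0.53969.
So P(yellow next | data) = Σ P(yellow next | H) P(H | data) = (3/10)(0.43376) + (1/10)(0.026557) + (1/3)(0.53969) = 0.31268.

0.313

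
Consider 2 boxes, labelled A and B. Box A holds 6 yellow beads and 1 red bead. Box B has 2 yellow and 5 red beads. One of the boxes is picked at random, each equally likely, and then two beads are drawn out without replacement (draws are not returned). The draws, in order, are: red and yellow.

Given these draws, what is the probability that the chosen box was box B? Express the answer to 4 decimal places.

The likelihood of the observed sequence under each hypothesis: P(data | box A) = (1/7)(6/6) = 1/7; P(data | box B) = (5/7)(2/6) = 5/21.
Multiplying each by its prior: 1/2 · 1/7 = 1/14, 1/2 · 5/21 = 5/42; these sum to 4/21.
Therefore the posterior P(box B | data) = (5/42) / (4/21) = 5/8.

0.6250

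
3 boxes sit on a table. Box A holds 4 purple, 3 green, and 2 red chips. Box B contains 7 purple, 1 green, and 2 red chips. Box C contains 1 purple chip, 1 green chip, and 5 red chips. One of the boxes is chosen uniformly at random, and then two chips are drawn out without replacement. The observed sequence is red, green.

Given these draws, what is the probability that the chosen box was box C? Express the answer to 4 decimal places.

0.5300

The likelihood of the observed sequence under each hypothesis: P(data | box A) = (2/9)(3/8) = 0.083333; P(data | box B) = (2/10)(1/9) = 0.022222; P(data | box C) = (5/7)(1/6) = 0.11905.
The prior-weighted likelihoods are 1/3 · 0.083333 = 0.027778, 1/3 · 0.022222 = 0.0074074, 1/3 · 0.11905 = 0.039683; these sum to 0.074868.
Therefore the posterior P(box C | data) = (0.039683) / (0.074868) = 0.53004.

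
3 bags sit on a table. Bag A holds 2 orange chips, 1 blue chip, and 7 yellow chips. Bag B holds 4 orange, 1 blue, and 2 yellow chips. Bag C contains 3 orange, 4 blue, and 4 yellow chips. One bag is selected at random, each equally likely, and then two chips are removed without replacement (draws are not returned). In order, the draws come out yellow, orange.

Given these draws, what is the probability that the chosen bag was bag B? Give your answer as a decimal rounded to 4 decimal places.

0.4185

Compute the likelihood of the observed sequence for each case: P(data | bag A) = (7/10)(2/9) = 0.15556; P(data | bag B) = (2/7)(4/6) = 0.19048; P(data | bag C) = (4/11)(3/10) = 0.10909.
The prior-weighted likelihoods are 1/3 · 0.15556 = 0.051852, 1/3 · 0.19048 = 0.063492, 1/3 · 0.10909 = 0.036364; these sum to 0.15171.
By Bayes' rule, P(bag B | data) = (0.063492) / (0.15171) = 0.41852.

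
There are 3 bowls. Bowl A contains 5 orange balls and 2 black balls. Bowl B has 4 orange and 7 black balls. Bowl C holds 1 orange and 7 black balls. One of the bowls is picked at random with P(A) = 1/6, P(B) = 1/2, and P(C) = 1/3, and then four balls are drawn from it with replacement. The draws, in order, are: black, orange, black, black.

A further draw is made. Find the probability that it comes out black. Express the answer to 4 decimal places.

Under each hypothesis, the probability of the observed sequence is: P(data | bowl A) = (2/7)(5/7)(2/7)(2/7) = 0.01666; P(data | bowl B) = (7/11)(4/11)(7/11)(7/11) = 0.093709; P(data | bowl C) = (7/8)(1/8)(7/8)(7/8) = 0.08374.
Multiplying each by its prior: 1/6 · 0.01666 = 0.0027766, 1/2 · 0.093709 = 0.046855, 1/3 · 0.08374 = 0.027913; summing to 0.077545.
Normalising, the posterior is P(bowl A | data) = 0.035807, P(bowl B | data) = 0.60423, P(bowl C | data) = 0.35997.
Averaging over the posterior, P(black next | data) = (2/7)(0.035807) + (7/11)(0.60423) + (7/8)(0.35997) = 0.70971.

0.7097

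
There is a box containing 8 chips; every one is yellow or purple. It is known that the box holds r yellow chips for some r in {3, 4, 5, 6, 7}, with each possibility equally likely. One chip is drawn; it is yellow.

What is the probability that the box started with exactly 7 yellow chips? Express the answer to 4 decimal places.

Under each hypothesis, the probability of this draw is: P(data | r = 3) = (3/8) = 3/8; P(data | r = 4) = (4/8) = 1/2; P(data | r = 5) = (5/8) = 5/8; P(data | r = 6) = (6/8) = 3/4; P(data | r = 7) = (7/8) = 7/8.
Multiplying each by its prior: 1/5 · 3/8 = 3/40, 1/5 · 1/2 = 1/10, 1/5 · 5/8 = 1/8, 1/5 · 3/4 = 3/20, 1/5 · 7/8 = 7/40; summing to 5/8.
Hence P(r = 7 | data) = (7/40) / (5/8) = 7/25.

0.2800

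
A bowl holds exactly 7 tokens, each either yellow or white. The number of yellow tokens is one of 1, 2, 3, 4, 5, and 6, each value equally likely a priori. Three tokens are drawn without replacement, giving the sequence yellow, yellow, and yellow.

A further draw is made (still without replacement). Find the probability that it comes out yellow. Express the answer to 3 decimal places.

0.600

Compute the likelihood of the observed sequence for each case: P(data | r = 1) = (1/7)(0/6) = 0; P(data | r = 2) = (2/7)(1/6)(0/5) = 0; P(data | r = 3) = (3/7)(2/6)(1/5) = 1/35; P(data | r = 4) = (4/7)(3/6)(2/5) = 4/35; P(data | r = 5) = (5/7)(4/6)(3/5) = 2/7; P(data | r = 6) = (6/7)(5/6)(4/5) = 4/7.
Multiplying each by its prior: 1/6 · 0 = 0, 1/6 · 0 = 0, 1/6 · 1/35 = 1/210, 1/6 · 4/35 = 2/105, 1/6 · 2/7 = 1/21, 1/6 · 4/7 = 2/21; summing to 1/6.
Normalising, the posterior is P(r = 1 | data) = 0, P(r = 2 | data) = 0, P(r = 3 | data) = 1/35, P(r = 4 | data) = 4/35, P(r = 5 | data) = 2/7, P(r = 6 | data) = 4/7.
Averaging over the posterior, P(yellow next | data) = (0)(1/35) + (1/4)(4/35) + (1/2)(2/7) + (3/4)(4/7) = 3/5.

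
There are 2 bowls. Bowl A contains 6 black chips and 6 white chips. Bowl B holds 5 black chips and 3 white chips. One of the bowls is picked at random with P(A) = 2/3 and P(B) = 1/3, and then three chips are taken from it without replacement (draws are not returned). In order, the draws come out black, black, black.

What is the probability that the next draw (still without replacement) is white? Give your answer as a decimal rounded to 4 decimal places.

Compute the likelihood of the observed sequence for each case: P(data | bowl A) = (6/12)(5/11)(4/10) = 1/11; P(data | bowl B) = (5/8)(4/7)(3/6) = 5/28.
Weighting by the prior gives 2/3 · 1/11 = 2/33, 1/3 · 5/28 = 5/84; with total 37/308.
Dividing through by the total gives posterior P(bowl A | data) = 56/111, P(bowl B | data) = 55/111.
Averaging over the posterior, P(white next | data) = (2/3)(56/111) + (3/5)(55/111) = 211/333.

0.6336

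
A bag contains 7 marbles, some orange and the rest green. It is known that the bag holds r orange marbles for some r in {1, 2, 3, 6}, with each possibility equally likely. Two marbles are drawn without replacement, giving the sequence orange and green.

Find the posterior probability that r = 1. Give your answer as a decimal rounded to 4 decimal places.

For each hypothesis, P(data | H) works out to: P(data | r = 1) = (1/7)(6/6) = 1/7; P(data | r = 2) = (2/7)(5/6) = 5/21; P(data | r = 3) = (3/7)(4/6) = 2/7; P(data | r = 6) = (6/7)(1/6) = 1/7.
The prior-weighted likelihoods are 1/4 · 1/7 = 1/28, 1/4 · 5/21 = 5/84, 1/4 · 2/7 = 1/14, 1/4 · 1/7 = 1/28; summing to 17/84.
By Bayes' rule, P(r = 1 | data) = (1/28) / (17/84) = 3/17.

0.1765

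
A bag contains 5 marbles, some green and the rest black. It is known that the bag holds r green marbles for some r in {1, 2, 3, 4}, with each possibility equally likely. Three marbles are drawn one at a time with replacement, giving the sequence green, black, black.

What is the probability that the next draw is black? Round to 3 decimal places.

0.584

The likelihood of the observed sequence under each hypothesis: P(data | r = 1) = (1/5)(4/5)(4/5) = 16/125; P(data | r = 2) = (2/5)(3/5)(3/5) = 18/125; P(data | r = 3) = (3/5)(2/5)(2/5) = 12/125; P(data | r = 4) = (4/5)(1/5)(1/5) = 4/125.
The prior-weighted likelihoods are 1/4 · 16/125 = 4/125, 1/4 · 18/125 = 9/250, 1/4 · 12/125 = 3/125, 1/4 · 4/125 = 1/125; summing to 1/10.
Normalising, the posterior is P(r = 1 | data) = 8/25, P(r = 2 | data) = 9/25, P(r = 3 | data) = 6/25, P(r = 4 | data) = 2/25.
Averaging over the posterior, P(black next | data) = (4/5)(8/25) + (3/5)(9/25) + (2/5)(6/25) + (1/5)(2/25) = 73/125.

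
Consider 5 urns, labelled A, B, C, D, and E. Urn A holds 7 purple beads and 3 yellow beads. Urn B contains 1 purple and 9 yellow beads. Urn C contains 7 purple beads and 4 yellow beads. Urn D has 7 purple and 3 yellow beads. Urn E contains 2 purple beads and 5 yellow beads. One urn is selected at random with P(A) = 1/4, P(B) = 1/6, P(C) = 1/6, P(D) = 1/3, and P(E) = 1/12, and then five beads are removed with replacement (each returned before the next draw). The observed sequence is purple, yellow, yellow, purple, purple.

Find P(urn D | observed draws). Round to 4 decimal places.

0.4147

For each hypothesis, P(data | H) works out to: P(data | urn A) = (7/10)(3/10)(3/10)(7/10)(7/10) = 0.03087; P(data | urn B) = (1/10)(9/10)(9/10)(1/10)(1/10) = 0.00081; P(data | urn C) = (7/11)(4/11)(4/11)(7/11)(7/11) = 0.034076; P(data | urn D) = (7/10)(3/10)(3/10)(7/10)(7/10) = 0.03087; P(data | urn E) = (2/7)(5/7)(5/7)(2/7)(2/7) = 0.0119.
Weighting by the prior gives 1/4 · 0.03087 = 0.0077175, 1/6 · 0.00081 = 0.000135, 1/6 · 0.034076 = 0.0056794, 1/3 · 0.03087 = 0.01029, 1/12 · 0.0119 = 0.00099165; with total 0.024814.
Hence P(urn D | data) = (0.01029) / (0.024814) = 0.41469.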